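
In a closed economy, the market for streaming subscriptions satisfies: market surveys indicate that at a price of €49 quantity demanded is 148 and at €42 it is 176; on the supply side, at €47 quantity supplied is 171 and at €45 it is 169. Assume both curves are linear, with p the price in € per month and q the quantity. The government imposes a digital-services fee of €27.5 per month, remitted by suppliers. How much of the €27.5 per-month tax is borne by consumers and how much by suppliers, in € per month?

Consumers bear €5.5 per month; suppliers bear €22 per month.

Demand slope: (176 − 148)/(42 − 49) = -4, so qd = 344 − 4p.
Supply slope: (169 − 171)/(45 − 47) = 1, so qs = p + 124.
Before the tax: set 344 − 4p = p + 124 → p* = €44, q* = 168.
With the tax collected from suppliers, supply shifts: qs = (p − 27.5) + 124.
Solving gives q = 146 with consumers paying €49.5 and suppliers receiving €22 (the €27.5 wedge).
Burden on consumers: €5.5; on suppliers: €22. (They sum to €27.5.)
The less price-elastic side of the market bears the larger share of a per-unit tax.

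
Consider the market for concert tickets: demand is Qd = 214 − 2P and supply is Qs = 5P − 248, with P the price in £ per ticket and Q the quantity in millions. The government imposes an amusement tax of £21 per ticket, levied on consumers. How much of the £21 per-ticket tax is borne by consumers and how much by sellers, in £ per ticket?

Before the tax: set 214 − 2P = 5P − 248 → P* = £66, Q* = 82.
With the tax collected from consumers, demand (in seller-price terms) shifts: Qd = 214 − 2(P + 21).
New equilibrium: consumers pay £81, sellers receive £60, Q = 52. (Wedge: Pb − Ps = 21.)
Burden on consumers: £15; on sellers: £6. (They sum to £21.)
The less price-elastic side of the market bears the larger share of a per-unit tax.

Consumers bear £15 per ticket; sellers bear £6 per ticket.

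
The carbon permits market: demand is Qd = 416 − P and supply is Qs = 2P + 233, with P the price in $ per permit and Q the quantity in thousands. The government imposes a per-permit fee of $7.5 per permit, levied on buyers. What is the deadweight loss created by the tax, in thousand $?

Deadweight loss = $18.75 thousand.

Before the tax: set 416 − P = 2P + 233 → P* = $61, Q* = 355.
With the tax collected from buyers, demand (in seller-price terms) shifts: Qd = 416 − (P + 7.5).
New equilibrium: buyers pay $66, producers receive $58.5, Q = 350. (Wedge: Pb − Ps = 7.5.)
Quantity falls by |ΔQ| = |355 − 350| = 5.
DWL = ½ · t · |ΔQ| = ½ · 7.5 · 5 = $18.75.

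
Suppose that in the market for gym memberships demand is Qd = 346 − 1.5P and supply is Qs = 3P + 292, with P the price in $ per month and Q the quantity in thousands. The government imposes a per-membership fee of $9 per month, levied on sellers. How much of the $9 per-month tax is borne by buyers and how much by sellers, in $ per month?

Before the tax: set 346 − 1.5P = 3P + 292 → P* = $12, Q* = 328.
With the tax collected from sellers, supply shifts: Qs = 3(P − 9) + 292.
New equilibrium: buyers pay $18, sellers receive $9, Q = 319. (Wedge: Pb − Ps = 9.)
Burden on buyers: $6; on sellers: $3. (They sum to $9.)
The less price-elastic side of the market bears the larger share of a per-unit tax.

Buyers bear $6 per month; sellers bear $3 per month.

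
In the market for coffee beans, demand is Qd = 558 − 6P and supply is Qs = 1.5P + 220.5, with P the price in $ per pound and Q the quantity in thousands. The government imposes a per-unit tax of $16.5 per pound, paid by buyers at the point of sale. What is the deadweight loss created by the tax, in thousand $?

Before the tax: set 558 − 6P = 1.5P + 220.5 → P* = $45, Q* = 288.
With the tax collected from buyers, demand (in seller-price terms) shifts: Qd = 558 − 6(P + 16.5).
Solving gives Q = 268.2 with buyers paying $48.3 and sellers receiving $31.8 (the $16.5 wedge).
Quantity falls by |ΔQ| = |288 − 268.2| = 19.8.
DWL = ½ · t · |ΔQ| = ½ · 16.5 · 19.8 = $163.35.

Deadweight loss = $163.35 thousand.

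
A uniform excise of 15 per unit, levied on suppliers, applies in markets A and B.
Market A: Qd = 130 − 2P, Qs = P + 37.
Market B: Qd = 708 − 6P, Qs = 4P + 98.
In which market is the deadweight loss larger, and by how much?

Market A: pre-tax P* = 31, Q* = 68; post-tax Q = 58; deadweight loss = 75.
Market B: pre-tax P* = 61, Q* = 342; post-tax Q = 306; deadweight loss = 270.
Difference: 75 vs 270 → market B is larger by 195.

Market B, by 195.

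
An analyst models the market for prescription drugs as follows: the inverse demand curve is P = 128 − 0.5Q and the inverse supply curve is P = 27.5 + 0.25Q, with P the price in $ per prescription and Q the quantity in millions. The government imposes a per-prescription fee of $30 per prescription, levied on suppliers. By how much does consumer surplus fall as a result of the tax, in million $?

Rewrite in direct form: Qd = 256 − 2P and Qs = 4P − 110.
Before the tax: set 256 − 2P = 4P − 110 → P* = $61, Q* = 134.
With the tax collected from suppliers, supply shifts: Qs = 4(P − 30) − 110.
New equilibrium: buyers pay $81, suppliers receive $51, Q = 94. (Wedge: Pb − Ps = 30.)
ΔCS is the trapezoid between Q = 94 and Q = 134 of height $20: ½ · (134 + 94) · 20 = $2280.

Consumer surplus falls by $2280 million.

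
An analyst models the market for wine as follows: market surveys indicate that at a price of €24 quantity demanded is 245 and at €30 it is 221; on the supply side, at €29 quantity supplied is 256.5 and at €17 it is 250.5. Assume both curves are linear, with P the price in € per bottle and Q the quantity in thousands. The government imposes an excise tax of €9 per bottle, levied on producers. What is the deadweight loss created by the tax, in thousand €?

Demand slope: (221 − 245)/(30 − 24) = -4, so Qd = 341 − 4P.
Supply slope: (250.5 − 256.5)/(17 − 29) = 0.5, so Qs = 0.5P + 242.
Without the tax, 341 − 4P = 0.5P + 242 gives 4.5P = 99, so P* = €22 and Q* = 253.
With the tax collected from producers, supply shifts: Qs = 0.5(P − 9) + 242.
Solving gives Q = 249 with buyers paying €23 and producers receiving €14 (the €9 wedge).
Quantity falls by |ΔQ| = |253 − 249| = 4.
DWL = ½ · t · |ΔQ| = ½ · 9 · 4 = €18.

Deadweight loss = €18 thousand.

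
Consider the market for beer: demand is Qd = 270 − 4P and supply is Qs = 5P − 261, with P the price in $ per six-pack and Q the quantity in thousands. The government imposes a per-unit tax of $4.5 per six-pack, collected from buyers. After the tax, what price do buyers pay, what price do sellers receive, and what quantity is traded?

Without the tax, 270 − 4P = 5P − 261 gives 9P = 531, so P* = $59 and Q* = 34.
With the tax collected from buyers, demand (in seller-price terms) shifts: Qd = 270 − 4(P + 4.5).
New equilibrium: buyers pay $61.5, sellers receive $57, Q = 24. (Wedge: Pb − Ps = 4.5.)

Buyers pay $61.5; sellers receive $57; quantity = 24.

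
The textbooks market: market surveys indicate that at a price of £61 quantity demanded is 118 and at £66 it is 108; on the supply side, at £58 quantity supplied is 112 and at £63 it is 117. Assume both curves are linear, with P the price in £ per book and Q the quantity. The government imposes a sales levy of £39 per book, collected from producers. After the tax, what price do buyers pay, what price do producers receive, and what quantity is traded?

Demand slope: (108 − 118)/(66 − 61) = -2, so Qd = 240 − 2P.
Supply slope: (117 − 112)/(63 − 58) = 1, so Qs = P + 54.
Without the tax, 240 − 2P = P + 54 gives 3P = 186, so P* = £62 and Q* = 116.
With the tax collected from producers, supply shifts: Qs = (P − 39) + 54.
Solving gives Q = 90 with buyers paying £75 and producers receiving £36 (the £39 wedge).

Buyers pay £75; producers receive £36; quantity = 90.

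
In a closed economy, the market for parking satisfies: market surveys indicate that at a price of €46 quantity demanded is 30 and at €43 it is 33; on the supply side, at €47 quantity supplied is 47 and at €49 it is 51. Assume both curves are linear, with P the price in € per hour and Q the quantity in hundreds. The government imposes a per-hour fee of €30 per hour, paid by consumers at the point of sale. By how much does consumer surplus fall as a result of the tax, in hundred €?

Consumer surplus falls by €500 hundred.

Demand slope: (33 − 30)/(43 − 46) = -1, so Qd = 76 − P.
Supply slope: (51 − 47)/(49 − 47) = 2, so Qs = 2P − 47.
Before the tax: set 76 − P = 2P − 47 → P* = €41, Q* = 35.
With the tax collected from consumers, demand (in seller-price terms) shifts: Qd = 76 − (P + 30).
New equilibrium: consumers pay €61, sellers receive €31, Q = 15. (Wedge: Pb − Ps = 30.)
ΔCS is the trapezoid between Q = 15 and Q = 35 of height €20: ½ · (35 + 15) · 20 = €500.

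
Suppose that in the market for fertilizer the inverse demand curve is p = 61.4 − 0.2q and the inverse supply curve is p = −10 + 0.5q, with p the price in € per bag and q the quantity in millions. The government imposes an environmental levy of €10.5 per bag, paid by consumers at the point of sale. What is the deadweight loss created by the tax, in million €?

Deadweight loss = €78.75 million.

Inverting to q(p) form: qd = 307 − 5p; qs = 2p + 20.
Without the tax, 307 − 5p = 2p + 20 gives 7p = 287, so p* = €41 and q* = 102.
With the tax collected from consumers, demand (in seller-price terms) shifts: qd = 307 − 5(p + 10.5).
New equilibrium: consumers pay €44, sellers receive €33.5, q = 87. (Wedge: pb − ps = 10.5.)
Quantity falls by |ΔQ| = |102 − 87| = 15.
DWL = ½ · t · |ΔQ| = ½ · 10.5 · 15 = €78.75.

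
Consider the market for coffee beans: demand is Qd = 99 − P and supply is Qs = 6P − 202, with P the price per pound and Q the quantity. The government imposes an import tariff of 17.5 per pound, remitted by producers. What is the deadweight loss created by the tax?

Without the tax, 99 − P = 6P − 202 gives 7P = 301, so P* = 43 and Q* = 56.
With the tax collected from producers, supply shifts: Qs = 6(P − 17.5) − 202.
New equilibrium: consumers pay 58, producers receive 40.5, Q = 41. (Wedge: Pb − Ps = 17.5.)
Quantity falls by |ΔQ| = |56 − 41| = 15.
DWL = ½ · t · |ΔQ| = ½ · 17.5 · 15 = 131.25.

Deadweight loss = 131.25.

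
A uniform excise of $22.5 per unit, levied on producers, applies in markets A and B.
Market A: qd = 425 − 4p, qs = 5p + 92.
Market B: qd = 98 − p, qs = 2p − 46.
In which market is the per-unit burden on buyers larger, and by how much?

Market B, by $2.5.

Market A: pre-tax p* = $37, q* = 277; post-tax q = 227; per-unit burden on buyers = $12.5.
Market B: pre-tax p* = $48, q* = 50; post-tax q = 35; per-unit burden on buyers = $15.
Difference: $12.5 vs $15 → market B is larger by $2.5.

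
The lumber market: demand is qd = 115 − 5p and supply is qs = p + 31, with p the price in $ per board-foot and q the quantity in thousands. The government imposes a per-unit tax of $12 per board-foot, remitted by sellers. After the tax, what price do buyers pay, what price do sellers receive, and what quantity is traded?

Buyers pay $16; sellers receive $4; quantity = 35.

Without the tax, 115 − 5p = p + 31 gives 6p = 84, so p* = $14 and q* = 45.
With the tax collected from sellers, supply shifts: qs = (p − 12) + 31.
New equilibrium: buyers pay $16, sellers receive $4, q = 35. (Wedge: pb − ps = 12.)
The less price-elastic side of the market bears the larger share of a per-unit tax.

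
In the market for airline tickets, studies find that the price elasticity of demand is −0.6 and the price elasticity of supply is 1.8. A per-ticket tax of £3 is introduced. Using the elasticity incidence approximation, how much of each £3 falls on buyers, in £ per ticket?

Buyers bear ≈ £2.25 per ticket.

Incidence ratio: buyers' share ≈ εs / (εs + |εd|) = 1.8 / (1.8 + 0.6) = 0.75.
So buyers bear ≈ 0.75 × £3 = £2.25; suppliers bear £0.75.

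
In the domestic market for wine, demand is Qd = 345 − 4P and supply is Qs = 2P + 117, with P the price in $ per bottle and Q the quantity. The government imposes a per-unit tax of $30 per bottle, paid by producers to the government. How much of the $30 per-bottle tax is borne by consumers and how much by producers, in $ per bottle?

Without the tax, 345 − 4P = 2P + 117 gives 6P = 228, so P* = $38 and Q* = 193.
With the tax collected from producers, supply shifts: Qs = 2(P − 30) + 117.
New equilibrium: consumers pay $48, producers receive $18, Q = 153. (Wedge: Pb − Ps = 30.)
Burden on consumers: $10; on producers: $20. (They sum to $30.)
The less price-elastic side of the market bears the larger share of a per-unit tax.

Consumers bear $10 per bottle; producers bear $20 per bottle.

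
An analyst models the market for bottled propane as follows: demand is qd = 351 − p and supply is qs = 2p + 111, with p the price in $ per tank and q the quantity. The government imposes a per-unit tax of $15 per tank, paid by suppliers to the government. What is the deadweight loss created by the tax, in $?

Without the tax, 351 − p = 2p + 111 gives 3p = 240, so p* = $80 and q* = 271.
With the tax collected from suppliers, supply shifts: qs = 2(p − 15) + 111.
New equilibrium: buyers pay $90, suppliers receive $75, q = 261. (Wedge: pb − ps = 15.)
Quantity falls by |ΔQ| = |271 − 261| = 10.
DWL = ½ · t · |ΔQ| = ½ · 15 · 10 = $75.

Deadweight loss = $75.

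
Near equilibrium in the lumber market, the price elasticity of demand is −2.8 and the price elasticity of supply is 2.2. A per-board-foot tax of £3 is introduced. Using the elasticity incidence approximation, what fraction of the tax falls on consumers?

Incidence ratio: consumers' share ≈ εs / (εs + |εd|) = 2.2 / (2.2 + 2.8) = 0.44.
Supply is the less elastic side, so consumers bear the smaller share.

Consumers' share ≈ 0.44.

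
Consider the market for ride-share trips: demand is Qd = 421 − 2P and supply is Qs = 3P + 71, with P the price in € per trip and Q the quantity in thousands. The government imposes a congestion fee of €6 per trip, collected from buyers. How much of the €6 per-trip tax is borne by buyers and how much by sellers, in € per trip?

Buyers bear €3.6 per trip; sellers bear €2.4 per trip.

Before the tax: set 421 − 2P = 3P + 71 → P* = €70, Q* = 281.
With the tax collected from buyers, demand (in seller-price terms) shifts: Qd = 421 − 2(P + 6).
Solving gives Q = 273.8 with buyers paying €73.6 and sellers receiving €67.6 (the €6 wedge).
Burden on buyers: €3.6; on sellers: €2.4. (They sum to €6.)
The less price-elastic side of the market bears the larger share of a per-unit tax.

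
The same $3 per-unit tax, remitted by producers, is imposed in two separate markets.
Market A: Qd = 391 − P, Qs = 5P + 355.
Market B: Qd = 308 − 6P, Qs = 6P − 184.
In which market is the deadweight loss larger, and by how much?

Market A: pre-tax P* = $6, Q* = 385; post-tax Q = 382.5; deadweight loss = $3.75.
Market B: pre-tax P* = $41, Q* = 62; post-tax Q = 53; deadweight loss = $13.5.
Difference: $3.75 vs $13.5 → market B is larger by $9.75.

Market B, by $9.75.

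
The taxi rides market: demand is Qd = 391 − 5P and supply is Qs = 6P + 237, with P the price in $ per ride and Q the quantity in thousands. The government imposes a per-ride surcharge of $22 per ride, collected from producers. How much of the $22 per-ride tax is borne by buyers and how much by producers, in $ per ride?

Buyers bear $12 per ride; producers bear $10 per ride.

Without the tax, 391 − 5P = 6P + 237 gives 11P = 154, so P* = $14 and Q* = 321.
With the tax collected from producers, supply shifts: Qs = 6(P − 22) + 237.
Solving gives Q = 261 with buyers paying $26 and producers receiving $4 (the $22 wedge).
Burden on buyers: $12; on producers: $10. (They sum to $22.)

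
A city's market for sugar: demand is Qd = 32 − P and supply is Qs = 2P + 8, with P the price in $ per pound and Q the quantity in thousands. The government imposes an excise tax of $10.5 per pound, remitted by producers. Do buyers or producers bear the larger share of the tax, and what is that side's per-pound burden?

Buyers bear the larger share: $7 per pound.

Without the tax, 32 − P = 2P + 8 gives 3P = 24, so P* = $8 and Q* = 24.
With the tax collected from producers, supply shifts: Qs = 2(P − 10.5) + 8.
New equilibrium: buyers pay $15, producers receive $4.5, Q = 17. (Wedge: Pb − Ps = 10.5.)
Per-pound burden: buyers $7, producers $3.5.
Buyers take the larger share because demand is less price-elastic here (demand slope 1 vs supply slope 2).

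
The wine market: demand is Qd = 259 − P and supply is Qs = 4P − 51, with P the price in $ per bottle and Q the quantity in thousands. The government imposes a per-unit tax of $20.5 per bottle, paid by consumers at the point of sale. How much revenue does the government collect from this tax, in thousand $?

Without the tax, 259 − P = 4P − 51 gives 5P = 310, so P* = $62 and Q* = 197.
With the tax collected from consumers, demand (in seller-price terms) shifts: Qd = 259 − (P + 20.5).
Solving gives Q = 180.6 with consumers paying $78.4 and sellers receiving $57.9 (the $20.5 wedge).
Revenue = t · Q = 20.5 · 180.6 = $3702.3.

Tax revenue = $3702.3 thousand.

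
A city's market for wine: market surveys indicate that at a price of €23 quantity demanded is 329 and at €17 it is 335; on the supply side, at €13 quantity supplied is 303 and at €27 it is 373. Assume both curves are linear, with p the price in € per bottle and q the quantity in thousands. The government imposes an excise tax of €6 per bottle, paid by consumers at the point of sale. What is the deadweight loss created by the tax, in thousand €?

Deadweight loss = €15 thousand.

Demand slope: (335 − 329)/(17 − 23) = -1, so qd = 352 − p.
Supply slope: (373 − 303)/(27 − 13) = 5, so qs = 5p + 238.
Before the tax: set 352 − p = 5p + 238 → p* = €19, q* = 333.
With the tax collected from consumers, demand (in seller-price terms) shifts: qd = 352 − (p + 6).
New equilibrium: consumers pay €24, producers receive €18, q = 328. (Wedge: pb − ps = 6.)
Quantity falls by |ΔQ| = |333 − 328| = 5.
DWL = ½ · t · |ΔQ| = ½ · 6 · 5 = €15.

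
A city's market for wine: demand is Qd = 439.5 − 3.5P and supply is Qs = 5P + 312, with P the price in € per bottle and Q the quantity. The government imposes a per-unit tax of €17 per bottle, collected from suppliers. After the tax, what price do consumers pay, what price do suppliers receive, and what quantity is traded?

Consumers pay €25; suppliers receive €8; quantity = 352.

Without the tax, 439.5 − 3.5P = 5P + 312 gives 8.5P = 127.5, so P* = €15 and Q* = 387.
With the tax collected from suppliers, supply shifts: Qs = 5(P − 17) + 312.
New equilibrium: consumers pay €25, suppliers receive €8, Q = 352. (Wedge: Pb − Ps = 17.)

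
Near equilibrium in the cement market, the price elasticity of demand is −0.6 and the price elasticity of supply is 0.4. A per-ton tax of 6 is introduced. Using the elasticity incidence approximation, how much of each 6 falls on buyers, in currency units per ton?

Incidence ratio: buyers' share ≈ εs / (εs + |εd|) = 0.4 / (0.4 + 0.6) = 0.4.
So buyers bear ≈ 0.4 × 6 = 2.4; sellers bear 3.6.

Buyers bear ≈ 2.4 per ton.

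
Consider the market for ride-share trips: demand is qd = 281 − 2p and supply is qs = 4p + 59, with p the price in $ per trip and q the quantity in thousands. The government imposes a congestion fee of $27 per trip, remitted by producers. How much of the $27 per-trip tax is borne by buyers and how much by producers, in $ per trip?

Before the tax: set 281 − 2p = 4p + 59 → p* = $37, q* = 207.
With the tax collected from producers, supply shifts: qs = 4(p − 27) + 59.
Solving gives q = 171 with buyers paying $55 and producers receiving $28 (the $27 wedge).
Burden on buyers: $18; on producers: $9. (They sum to $27.)
The less price-elastic side of the market bears the larger share of a per-unit tax.

Buyers bear $18 per trip; producers bear $9 per trip.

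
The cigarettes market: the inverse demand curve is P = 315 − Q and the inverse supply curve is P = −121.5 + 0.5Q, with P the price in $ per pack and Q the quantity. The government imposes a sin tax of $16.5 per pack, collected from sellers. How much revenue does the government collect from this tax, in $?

Rewrite in direct form: Qd = 315 − P and Qs = 2P + 243.
Without the tax, 315 − P = 2P + 243 gives 3P = 72, so P* = $24 and Q* = 291.
With the tax collected from sellers, supply shifts: Qs = 2(P − 16.5) + 243.
Solving gives Q = 280 with consumers paying $35 and sellers receiving $18.5 (the $16.5 wedge).
Revenue = t · Q = 16.5 · 280 = $4620.

Tax revenue = $4620.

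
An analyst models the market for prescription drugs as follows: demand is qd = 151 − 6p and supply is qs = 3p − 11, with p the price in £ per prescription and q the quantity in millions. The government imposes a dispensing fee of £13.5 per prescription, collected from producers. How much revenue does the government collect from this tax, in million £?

Tax revenue = £216 million.

Before the tax: set 151 − 6p = 3p − 11 → p* = £18, q* = 43.
With the tax collected from producers, supply shifts: qs = 3(p − 13.5) − 11.
Solving gives q = 16 with buyers paying £22.5 and producers receiving £9 (the £13.5 wedge).
Revenue = t · Q = 13.5 · 16 = £216.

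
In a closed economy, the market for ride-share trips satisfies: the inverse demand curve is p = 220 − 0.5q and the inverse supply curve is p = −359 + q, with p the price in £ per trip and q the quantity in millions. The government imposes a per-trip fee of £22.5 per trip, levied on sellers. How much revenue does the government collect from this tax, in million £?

Tax revenue = £8347.5 million.

Rewrite in direct form: qd = 440 − 2p and qs = p + 359.
Without the tax, 440 − 2p = p + 359 gives 3p = 81, so p* = £27 and q* = 386.
With the tax collected from sellers, supply shifts: qs = (p − 22.5) + 359.
New equilibrium: buyers pay £34.5, sellers receive £12, q = 371. (Wedge: pb − ps = 22.5.)
Revenue = t · Q = 22.5 · 371 = £8347.5.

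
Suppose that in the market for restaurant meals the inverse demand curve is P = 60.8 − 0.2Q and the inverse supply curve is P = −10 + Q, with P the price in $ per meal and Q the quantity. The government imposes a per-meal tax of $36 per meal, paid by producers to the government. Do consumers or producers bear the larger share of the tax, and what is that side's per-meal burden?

Producers bear the larger share: $30 per meal.

Inverting to Q(P) form: Qd = 304 − 5P; Qs = P + 10.
Before the tax: set 304 − 5P = P + 10 → P* = $49, Q* = 59.
With the tax collected from producers, supply shifts: Qs = (P − 36) + 10.
Solving gives Q = 29 with consumers paying $55 and producers receiving $19 (the $36 wedge).
Per-meal burden: consumers $6, producers $30.
Producers take the larger share because supply is less price-elastic here (demand slope 5 vs supply slope 1).
The less price-elastic side of the market bears the larger share of a per-unit tax.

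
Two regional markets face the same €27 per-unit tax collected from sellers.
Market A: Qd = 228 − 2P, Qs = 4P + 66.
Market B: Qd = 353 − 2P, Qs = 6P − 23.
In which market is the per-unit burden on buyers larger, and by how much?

Market A: pre-tax P* = €27, Q* = 174; post-tax Q = 138; per-unit burden on buyers = €18.
Market B: pre-tax P* = €47, Q* = 259; post-tax Q = 218.5; per-unit burden on buyers = €20.25.
Difference: €18 vs €20.25 → market B is larger by €2.25.

Market B, by €2.25.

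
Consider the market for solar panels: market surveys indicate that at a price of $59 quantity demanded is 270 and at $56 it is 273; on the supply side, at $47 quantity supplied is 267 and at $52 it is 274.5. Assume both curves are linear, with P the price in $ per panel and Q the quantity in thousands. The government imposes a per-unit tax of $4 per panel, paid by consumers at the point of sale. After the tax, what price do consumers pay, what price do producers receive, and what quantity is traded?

Consumers pay $55.4; producers receive $51.4; quantity = 273.6.

Demand slope: (273 − 270)/(56 − 59) = -1, so Qd = 329 − P.
Supply slope: (274.5 − 267)/(52 − 47) = 1.5, so Qs = 1.5P + 196.5.
Before the tax: set 329 − P = 1.5P + 196.5 → P* = $53, Q* = 276.
With the tax collected from consumers, demand (in seller-price terms) shifts: Qd = 329 − (P + 4).
Solving gives Q = 273.6 with consumers paying $55.4 and producers receiving $51.4 (the $4 wedge).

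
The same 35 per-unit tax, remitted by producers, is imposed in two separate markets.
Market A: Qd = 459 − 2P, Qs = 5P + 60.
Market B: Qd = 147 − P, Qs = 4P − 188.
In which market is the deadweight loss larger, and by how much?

Market A, by 385.

Market A: pre-tax P* = 57, Q* = 345; post-tax Q = 295; deadweight loss = 875.
Market B: pre-tax P* = 67, Q* = 80; post-tax Q = 52; deadweight loss = 490.
Difference: 875 vs 490 → market A is larger by 385.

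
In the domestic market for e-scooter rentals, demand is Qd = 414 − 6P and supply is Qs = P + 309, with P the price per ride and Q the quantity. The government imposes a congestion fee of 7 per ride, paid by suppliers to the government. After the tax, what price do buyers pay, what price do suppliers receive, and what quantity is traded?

Without the tax, 414 − 6P = P + 309 gives 7P = 105, so P* = 15 and Q* = 324.
With the tax collected from suppliers, supply shifts: Qs = (P − 7) + 309.
Solving gives Q = 318 with buyers paying 16 and suppliers receiving 9 (the 7 wedge).
The less price-elastic side of the market bears the larger share of a per-unit tax.

Buyers pay 16; suppliers receive 9; quantity = 318.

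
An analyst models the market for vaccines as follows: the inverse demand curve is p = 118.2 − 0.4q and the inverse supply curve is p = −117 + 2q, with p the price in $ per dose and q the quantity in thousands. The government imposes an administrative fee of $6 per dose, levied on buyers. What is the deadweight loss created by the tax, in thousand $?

Deadweight loss = $7.5 thousand.

Rewrite in direct form: qd = 295.5 − 2.5p and qs = 0.5p + 58.5.
Before the tax: set 295.5 − 2.5p = 0.5p + 58.5 → p* = $79, q* = 98.
With the tax collected from buyers, demand (in seller-price terms) shifts: qd = 295.5 − 2.5(p + 6).
Solving gives q = 95.5 with buyers paying $80 and producers receiving $74 (the $6 wedge).
Quantity falls by |ΔQ| = |98 − 95.5| = 2.5.
DWL = ½ · t · |ΔQ| = ½ · 6 · 2.5 = $7.5.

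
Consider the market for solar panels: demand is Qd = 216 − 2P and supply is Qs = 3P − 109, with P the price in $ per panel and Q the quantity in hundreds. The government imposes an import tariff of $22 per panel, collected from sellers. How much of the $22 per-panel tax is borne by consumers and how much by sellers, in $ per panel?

Before the tax: set 216 − 2P = 3P − 109 → P* = $65, Q* = 86.
With the tax collected from sellers, supply shifts: Qs = 3(P − 22) − 109.
Solving gives Q = 59.6 with consumers paying $78.2 and sellers receiving $56.2 (the $22 wedge).
Burden on consumers: $13.2; on sellers: $8.8. (They sum to $22.)
The less price-elastic side of the market bears the larger share of a per-unit tax.

Consumers bear $13.2 per panel; sellers bear $8.8 per panel.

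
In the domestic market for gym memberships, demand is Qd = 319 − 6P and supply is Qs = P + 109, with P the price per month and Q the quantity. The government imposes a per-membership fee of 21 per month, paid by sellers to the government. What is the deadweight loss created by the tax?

Without the tax, 319 − 6P = P + 109 gives 7P = 210, so P* = 30 and Q* = 139.
With the tax collected from sellers, supply shifts: Qs = (P − 21) + 109.
Solving gives Q = 121 with consumers paying 33 and sellers receiving 12 (the 21 wedge).
Quantity falls by |ΔQ| = |139 − 121| = 18.
DWL = ½ · t · |ΔQ| = ½ · 21 · 18 = 189.

Deadweight loss = 189.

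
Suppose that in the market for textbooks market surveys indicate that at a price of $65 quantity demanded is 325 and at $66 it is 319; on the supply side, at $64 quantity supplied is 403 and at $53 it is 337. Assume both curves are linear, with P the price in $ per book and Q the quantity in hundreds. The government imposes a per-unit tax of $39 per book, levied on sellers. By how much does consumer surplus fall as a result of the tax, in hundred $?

Demand slope: (319 − 325)/(66 − 65) = -6, so Qd = 715 − 6P.
Supply slope: (337 − 403)/(53 − 64) = 6, so Qs = 6P + 19.
Without the tax, 715 − 6P = 6P + 19 gives 12P = 696, so P* = $58 and Q* = 367.
With the tax collected from sellers, supply shifts: Qs = 6(P − 39) + 19.
New equilibrium: consumers pay $77.5, sellers receive $38.5, Q = 250. (Wedge: Pb − Ps = 39.)
ΔCS is the trapezoid between Q = 250 and Q = 367 of height $19.5: ½ · (367 + 250) · 19.5 = $6015.75.

Consumer surplus falls by $6015.75 hundred.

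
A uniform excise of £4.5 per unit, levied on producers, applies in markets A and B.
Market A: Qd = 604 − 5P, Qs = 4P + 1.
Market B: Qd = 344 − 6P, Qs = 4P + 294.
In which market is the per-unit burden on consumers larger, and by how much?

Market A: pre-tax P* = £67, Q* = 269; post-tax Q = 259; per-unit burden on consumers = £2.
Market B: pre-tax P* = £5, Q* = 314; post-tax Q = 303.2; per-unit burden on consumers = £1.8.
Difference: £2 vs £1.8 → market A is larger by £0.2.

Market A, by £0.2.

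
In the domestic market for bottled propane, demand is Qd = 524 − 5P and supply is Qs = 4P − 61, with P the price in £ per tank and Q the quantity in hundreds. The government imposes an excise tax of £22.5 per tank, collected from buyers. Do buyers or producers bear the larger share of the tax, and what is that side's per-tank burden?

Before the tax: set 524 − 5P = 4P − 61 → P* = £65, Q* = 199.
With the tax collected from buyers, demand (in seller-price terms) shifts: Qd = 524 − 5(P + 22.5).
Solving gives Q = 149 with buyers paying £75 and producers receiving £52.5 (the £22.5 wedge).
Per-tank burden: buyers £10, producers £12.5.
Producers take the larger share because supply is less price-elastic here (demand slope 5 vs supply slope 4).

Producers bear the larger share: £12.5 per tank.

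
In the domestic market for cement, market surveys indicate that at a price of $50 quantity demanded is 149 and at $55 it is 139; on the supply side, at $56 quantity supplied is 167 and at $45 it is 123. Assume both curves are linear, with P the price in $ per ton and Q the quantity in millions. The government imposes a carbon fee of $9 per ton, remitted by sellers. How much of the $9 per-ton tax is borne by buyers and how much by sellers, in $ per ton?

Buyers bear $6 per ton; sellers bear $3 per ton.

Demand slope: (139 − 149)/(55 − 50) = -2, so Qd = 249 − 2P.
Supply slope: (123 − 167)/(45 − 56) = 4, so Qs = 4P − 57.
Without the tax, 249 − 2P = 4P − 57 gives 6P = 306, so P* = $51 and Q* = 147.
With the tax collected from sellers, supply shifts: Qs = 4(P − 9) − 57.
New equilibrium: buyers pay $57, sellers receive $48, Q = 135. (Wedge: Pb − Ps = 9.)
Burden on buyers: $6; on sellers: $3. (They sum to $9.)
The less price-elastic side of the market bears the larger share of a per-unit tax.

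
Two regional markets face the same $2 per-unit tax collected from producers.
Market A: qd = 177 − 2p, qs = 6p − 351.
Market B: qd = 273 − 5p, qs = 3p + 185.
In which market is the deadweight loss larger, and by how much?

Market B, by $0.75.

Market A: pre-tax p* = $66, q* = 45; post-tax q = 42; deadweight loss = $3.
Market B: pre-tax p* = $11, q* = 218; post-tax q = 214.25; deadweight loss = $3.75.
Difference: $3 vs $3.75 → market B is larger by $0.75.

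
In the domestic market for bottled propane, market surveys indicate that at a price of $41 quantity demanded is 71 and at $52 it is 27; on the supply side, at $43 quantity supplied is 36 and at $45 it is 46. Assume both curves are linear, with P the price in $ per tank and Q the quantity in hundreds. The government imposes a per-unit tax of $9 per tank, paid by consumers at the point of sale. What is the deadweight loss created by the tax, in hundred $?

Deadweight loss = $90 hundred.

Demand slope: (27 − 71)/(52 − 41) = -4, so Qd = 235 − 4P.
Supply slope: (46 − 36)/(45 − 43) = 5, so Qs = 5P − 179.
Before the tax: set 235 − 4P = 5P − 179 → P* = $46, Q* = 51.
With the tax collected from consumers, demand (in seller-price terms) shifts: Qd = 235 − 4(P + 9).
Solving gives Q = 31 with consumers paying $51 and producers receiving $42 (the $9 wedge).
Quantity falls by |ΔQ| = |51 − 31| = 20.
DWL = ½ · t · |ΔQ| = ½ · 9 · 20 = $90.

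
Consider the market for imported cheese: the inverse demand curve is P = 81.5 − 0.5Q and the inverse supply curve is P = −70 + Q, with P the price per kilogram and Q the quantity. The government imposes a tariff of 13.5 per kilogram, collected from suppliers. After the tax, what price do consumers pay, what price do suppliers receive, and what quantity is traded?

Consumers pay 35.5; suppliers receive 22; quantity = 92.

Rewrite in direct form: Qd = 163 − 2P and Qs = P + 70.
Before the tax: set 163 − 2P = P + 70 → P* = 31, Q* = 101.
With the tax collected from suppliers, supply shifts: Qs = (P − 13.5) + 70.
New equilibrium: consumers pay 35.5, suppliers receive 22, Q = 92. (Wedge: Pb − Ps = 13.5.)
The less price-elastic side of the market bears the larger share of a per-unit tax.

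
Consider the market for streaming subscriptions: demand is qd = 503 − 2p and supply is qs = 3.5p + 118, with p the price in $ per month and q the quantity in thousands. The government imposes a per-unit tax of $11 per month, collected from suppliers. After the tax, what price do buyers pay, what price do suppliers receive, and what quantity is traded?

Buyers pay $77; suppliers receive $66; quantity = 349.

Without the tax, 503 − 2p = 3.5p + 118 gives 5.5p = 385, so p* = $70 and q* = 363.
With the tax collected from suppliers, supply shifts: qs = 3.5(p − 11) + 118.
Solving gives q = 349 with buyers paying $77 and suppliers receiving $66 (the $11 wedge).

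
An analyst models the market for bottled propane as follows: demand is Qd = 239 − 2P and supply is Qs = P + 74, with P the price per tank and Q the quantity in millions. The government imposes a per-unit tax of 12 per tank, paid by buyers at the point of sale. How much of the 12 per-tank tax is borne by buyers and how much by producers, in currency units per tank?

Buyers bear 4 per tank; producers bear 8 per tank.

Before the tax: set 239 − 2P = P + 74 → P* = 55, Q* = 129.
With the tax collected from buyers, demand (in seller-price terms) shifts: Qd = 239 − 2(P + 12).
Solving gives Q = 121 with buyers paying 59 and producers receiving 47 (the 12 wedge).
Burden on buyers: 4; on producers: 8. (They sum to 12.)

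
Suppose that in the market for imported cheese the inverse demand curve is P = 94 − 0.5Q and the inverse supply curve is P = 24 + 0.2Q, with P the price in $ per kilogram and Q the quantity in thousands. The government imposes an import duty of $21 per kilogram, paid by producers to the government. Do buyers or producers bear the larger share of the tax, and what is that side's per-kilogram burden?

Inverting to Q(P) form: Qd = 188 − 2P; Qs = 5P − 120.
Before the tax: set 188 − 2P = 5P − 120 → P* = $44, Q* = 100.
With the tax collected from producers, supply shifts: Qs = 5(P − 21) − 120.
New equilibrium: buyers pay $59, producers receive $38, Q = 70. (Wedge: Pb − Ps = 21.)
Per-kilogram burden: buyers $15, producers $6.
Buyers take the larger share because demand is less price-elastic here (demand slope 2 vs supply slope 5).

Buyers bear the larger share: $15 per kilogram.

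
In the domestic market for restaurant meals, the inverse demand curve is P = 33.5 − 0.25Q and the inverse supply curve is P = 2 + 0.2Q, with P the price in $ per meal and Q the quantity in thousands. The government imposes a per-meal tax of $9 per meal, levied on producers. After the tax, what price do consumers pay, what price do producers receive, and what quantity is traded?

Consumers pay $21; producers receive $12; quantity = 50.

Rewrite in direct form: Qd = 134 − 4P and Qs = 5P − 10.
Without the tax, 134 − 4P = 5P − 10 gives 9P = 144, so P* = $16 and Q* = 70.
With the tax collected from producers, supply shifts: Qs = 5(P − 9) − 10.
New equilibrium: consumers pay $21, producers receive $12, Q = 50. (Wedge: Pb − Ps = 9.)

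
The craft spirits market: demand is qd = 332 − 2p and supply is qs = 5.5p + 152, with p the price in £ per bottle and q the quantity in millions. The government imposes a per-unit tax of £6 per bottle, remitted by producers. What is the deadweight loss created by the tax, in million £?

Deadweight loss = £26.4 million.

Before the tax: set 332 − 2p = 5.5p + 152 → p* = £24, q* = 284.
With the tax collected from producers, supply shifts: qs = 5.5(p − 6) + 152.
New equilibrium: consumers pay £28.4, producers receive £22.4, q = 275.2. (Wedge: pb − ps = 6.)
Quantity falls by |ΔQ| = |284 − 275.2| = 8.8.
DWL = ½ · t · |ΔQ| = ½ · 6 · 8.8 = £26.4.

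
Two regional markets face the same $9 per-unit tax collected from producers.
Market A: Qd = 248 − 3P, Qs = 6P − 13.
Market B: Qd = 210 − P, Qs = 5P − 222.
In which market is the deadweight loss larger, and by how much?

Market A: pre-tax P* = $29, Q* = 161; post-tax Q = 143; deadweight loss = $81.
Market B: pre-tax P* = $72, Q* = 138; post-tax Q = 130.5; deadweight loss = $33.75.
Difference: $81 vs $33.75 → market A is larger by $47.25.

Market A, by $47.25.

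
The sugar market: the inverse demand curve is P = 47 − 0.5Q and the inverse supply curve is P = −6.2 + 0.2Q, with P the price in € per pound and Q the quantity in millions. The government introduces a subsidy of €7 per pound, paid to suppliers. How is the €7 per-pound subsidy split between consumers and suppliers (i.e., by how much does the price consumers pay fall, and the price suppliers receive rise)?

Inverting to Q(P) form: Qd = 94 − 2P; Qs = 5P + 31.
Before the subsidy: set 94 − 2P = 5P + 31 → P* = €9, Q* = 76.
With a per-unit subsidy paid to suppliers, each receives P + 7 per unit sold, so supply becomes Qs = 5(P + 7) + 31.
New equilibrium: consumers pay €4, suppliers receive €11, Q = 86. (Wedge: Pb − Ps = −7.)
Gain to consumers: €5; to suppliers: €2. (They sum to €7.)

Consumers gain €5 per pound; suppliers gain €2 per pound.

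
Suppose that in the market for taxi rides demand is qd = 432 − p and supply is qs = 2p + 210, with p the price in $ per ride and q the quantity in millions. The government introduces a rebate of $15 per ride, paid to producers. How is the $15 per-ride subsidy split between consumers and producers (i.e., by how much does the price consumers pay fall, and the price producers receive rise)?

Consumers gain $10 per ride; producers gain $5 per ride.

Without the subsidy, 432 − p = 2p + 210 gives 3p = 222, so p* = $74 and q* = 358.
With a per-unit subsidy paid to producers, each receives p + 15 per unit sold, so supply becomes qs = 2(p + 15) + 210.
New equilibrium: consumers pay $64, producers receive $79, q = 368. (Wedge: pb − ps = −15.)
Gain to consumers: $10; to producers: $5. (They sum to $15.)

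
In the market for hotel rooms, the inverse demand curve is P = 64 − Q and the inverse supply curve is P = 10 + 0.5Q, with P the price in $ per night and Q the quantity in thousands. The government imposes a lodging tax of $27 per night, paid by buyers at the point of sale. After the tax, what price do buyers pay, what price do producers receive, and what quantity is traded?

Rewrite in direct form: Qd = 64 − P and Qs = 2P − 20.
Before the tax: set 64 − P = 2P − 20 → P* = $28, Q* = 36.
With the tax collected from buyers, demand (in seller-price terms) shifts: Qd = 64 − (P + 27).
New equilibrium: buyers pay $46, producers receive $19, Q = 18. (Wedge: Pb − Ps = 27.)

Buyers pay $46; producers receive $19; quantity = 18.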